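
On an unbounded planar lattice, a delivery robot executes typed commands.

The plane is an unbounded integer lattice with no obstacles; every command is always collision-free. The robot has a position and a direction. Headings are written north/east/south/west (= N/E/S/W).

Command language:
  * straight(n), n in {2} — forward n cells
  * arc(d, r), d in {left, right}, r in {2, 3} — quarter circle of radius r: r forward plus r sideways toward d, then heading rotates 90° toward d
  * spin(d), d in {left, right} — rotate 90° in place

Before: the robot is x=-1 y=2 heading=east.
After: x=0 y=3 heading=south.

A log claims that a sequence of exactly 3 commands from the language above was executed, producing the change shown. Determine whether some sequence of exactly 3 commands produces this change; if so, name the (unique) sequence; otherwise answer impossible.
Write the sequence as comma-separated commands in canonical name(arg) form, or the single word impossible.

arc(left, 3), spin(left), arc(left, 2)

key: running arc(left, 2) before arc(left, 3) would end elsewhere — order is forced
begin: x=-1 y=2 heading=east
1. arc(left, 3) → x=2 y=5 heading=north
2. spin(left) → x=2 y=5 heading=west
3. arc(left, 2) → x=0 y=3 heading=south
uniquely the one of 343 3-step routes that fits.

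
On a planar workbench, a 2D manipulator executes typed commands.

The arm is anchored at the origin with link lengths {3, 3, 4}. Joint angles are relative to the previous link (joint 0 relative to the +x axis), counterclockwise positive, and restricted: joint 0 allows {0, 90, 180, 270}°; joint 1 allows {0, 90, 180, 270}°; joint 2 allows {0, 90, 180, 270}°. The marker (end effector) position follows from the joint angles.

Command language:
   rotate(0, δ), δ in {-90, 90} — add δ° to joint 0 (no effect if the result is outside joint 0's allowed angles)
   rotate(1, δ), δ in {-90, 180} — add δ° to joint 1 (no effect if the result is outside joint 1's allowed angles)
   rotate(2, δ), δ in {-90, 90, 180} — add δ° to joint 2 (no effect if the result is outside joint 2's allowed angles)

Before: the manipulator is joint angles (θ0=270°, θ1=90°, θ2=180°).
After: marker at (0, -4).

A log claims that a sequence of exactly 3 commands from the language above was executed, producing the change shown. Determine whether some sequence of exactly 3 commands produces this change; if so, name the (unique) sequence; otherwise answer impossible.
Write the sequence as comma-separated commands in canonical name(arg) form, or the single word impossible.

initial: joint angles (θ0=270°, θ1=90°, θ2=180°)
t=1 rotate(1, -90) ⇒ joint angles (θ0=270°, θ1=0°, θ2=180°)
t=2 rotate(1, -90) ⇒ joint angles (θ0=270°, θ1=270°, θ2=180°)
t=3 rotate(1, -90) ⇒ joint angles (θ0=270°, θ1=180°, θ2=180°)
uniquely the one of 343 3-step routes that fits.

rotate(1, -90), rotate(1, -90), rotate(1, -90)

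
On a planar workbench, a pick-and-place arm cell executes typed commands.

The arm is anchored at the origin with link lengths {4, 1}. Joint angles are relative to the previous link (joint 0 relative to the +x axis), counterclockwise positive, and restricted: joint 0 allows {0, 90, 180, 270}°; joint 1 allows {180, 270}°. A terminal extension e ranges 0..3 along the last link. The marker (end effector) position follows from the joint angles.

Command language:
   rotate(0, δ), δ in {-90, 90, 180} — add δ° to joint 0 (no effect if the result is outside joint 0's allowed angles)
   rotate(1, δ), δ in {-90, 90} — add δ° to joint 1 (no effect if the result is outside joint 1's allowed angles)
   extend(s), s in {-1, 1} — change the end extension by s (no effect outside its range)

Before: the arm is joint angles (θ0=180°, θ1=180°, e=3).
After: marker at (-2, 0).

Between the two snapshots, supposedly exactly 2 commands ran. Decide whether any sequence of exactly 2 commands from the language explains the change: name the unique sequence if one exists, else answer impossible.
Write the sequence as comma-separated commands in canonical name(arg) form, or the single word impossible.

begin: joint angles (θ0=180°, θ1=180°, e=3)
t=1 extend(-1) ⇒ joint angles (θ0=180°, θ1=180°, e=2)
t=2 extend(-1) ⇒ joint angles (θ0=180°, θ1=180°, e=1)
no other 2-command option fits: unique.

extend(-1), extend(-1)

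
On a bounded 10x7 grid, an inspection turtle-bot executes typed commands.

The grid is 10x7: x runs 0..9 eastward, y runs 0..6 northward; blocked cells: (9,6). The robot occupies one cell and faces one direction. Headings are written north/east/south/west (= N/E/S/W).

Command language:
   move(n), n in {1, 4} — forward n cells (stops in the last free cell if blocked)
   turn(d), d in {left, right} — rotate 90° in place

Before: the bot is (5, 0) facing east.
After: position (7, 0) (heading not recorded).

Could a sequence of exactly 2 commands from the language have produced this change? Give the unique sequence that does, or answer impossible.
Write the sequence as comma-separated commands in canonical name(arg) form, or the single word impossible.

initial: (5, 0) facing east
1. move(1) → (6, 0) facing east
2. move(1) → (7, 0) facing east
uniquely the one of 16 2-step routes that fits.

move(1), move(1)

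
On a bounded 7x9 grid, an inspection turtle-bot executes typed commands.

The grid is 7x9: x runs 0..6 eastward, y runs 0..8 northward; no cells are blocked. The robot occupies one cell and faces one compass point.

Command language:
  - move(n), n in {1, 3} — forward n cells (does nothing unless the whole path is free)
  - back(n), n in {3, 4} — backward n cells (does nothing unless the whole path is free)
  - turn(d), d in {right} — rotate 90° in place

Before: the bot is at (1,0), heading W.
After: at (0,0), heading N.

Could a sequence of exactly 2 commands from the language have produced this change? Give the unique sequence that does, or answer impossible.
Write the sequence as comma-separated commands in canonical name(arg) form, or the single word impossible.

key: order matters: swapping move(1) and turn(right) lands elsewhere
initial: at (1,0), heading W
step 1 (move(1)): at (0,0), heading W
step 2 (turn(right)): at (0,0), heading N
all 25 alternatives checked — unique.

move(1), turn(right)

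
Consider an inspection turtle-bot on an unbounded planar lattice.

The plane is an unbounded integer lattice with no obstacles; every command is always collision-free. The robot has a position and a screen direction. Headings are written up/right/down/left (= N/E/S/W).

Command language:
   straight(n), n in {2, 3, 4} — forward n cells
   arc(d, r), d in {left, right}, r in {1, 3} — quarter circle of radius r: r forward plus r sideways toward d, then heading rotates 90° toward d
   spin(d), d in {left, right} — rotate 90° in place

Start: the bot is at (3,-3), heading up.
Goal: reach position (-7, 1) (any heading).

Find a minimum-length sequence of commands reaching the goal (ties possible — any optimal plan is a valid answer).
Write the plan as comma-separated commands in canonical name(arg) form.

t0: at (3,-3), heading up
[1] after arc(left, 3): at (0,0), heading left
[2] after straight(3): at (-3,0), heading left
[3] after straight(3): at (-6,0), heading left
[4] after arc(right, 1): at (-7,1), heading up
minimal: 4 command(s), checked below 4.

arc(left, 3), straight(3), straight(3), arc(right, 1)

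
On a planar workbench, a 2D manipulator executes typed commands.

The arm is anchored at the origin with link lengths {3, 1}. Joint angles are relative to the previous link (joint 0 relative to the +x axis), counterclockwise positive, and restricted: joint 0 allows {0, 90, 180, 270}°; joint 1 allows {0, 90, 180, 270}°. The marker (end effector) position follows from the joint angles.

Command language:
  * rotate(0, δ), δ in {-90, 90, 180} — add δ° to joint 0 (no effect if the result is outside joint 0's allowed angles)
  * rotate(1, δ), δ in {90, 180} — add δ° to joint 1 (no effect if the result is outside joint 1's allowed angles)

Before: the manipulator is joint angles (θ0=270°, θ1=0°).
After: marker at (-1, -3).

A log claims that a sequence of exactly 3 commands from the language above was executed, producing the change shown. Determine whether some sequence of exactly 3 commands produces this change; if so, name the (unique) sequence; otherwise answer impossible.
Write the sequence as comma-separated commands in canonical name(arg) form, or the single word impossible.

begin: joint angles (θ0=270°, θ1=0°)
t=1 rotate(1, 90) ⇒ joint angles (θ0=270°, θ1=90°)
t=2 rotate(1, 90) ⇒ joint angles (θ0=270°, θ1=180°)
t=3 rotate(1, 90) ⇒ joint angles (θ0=270°, θ1=270°)
all 125 alternatives checked — unique.

rotate(1, 90), rotate(1, 90), rotate(1, 90)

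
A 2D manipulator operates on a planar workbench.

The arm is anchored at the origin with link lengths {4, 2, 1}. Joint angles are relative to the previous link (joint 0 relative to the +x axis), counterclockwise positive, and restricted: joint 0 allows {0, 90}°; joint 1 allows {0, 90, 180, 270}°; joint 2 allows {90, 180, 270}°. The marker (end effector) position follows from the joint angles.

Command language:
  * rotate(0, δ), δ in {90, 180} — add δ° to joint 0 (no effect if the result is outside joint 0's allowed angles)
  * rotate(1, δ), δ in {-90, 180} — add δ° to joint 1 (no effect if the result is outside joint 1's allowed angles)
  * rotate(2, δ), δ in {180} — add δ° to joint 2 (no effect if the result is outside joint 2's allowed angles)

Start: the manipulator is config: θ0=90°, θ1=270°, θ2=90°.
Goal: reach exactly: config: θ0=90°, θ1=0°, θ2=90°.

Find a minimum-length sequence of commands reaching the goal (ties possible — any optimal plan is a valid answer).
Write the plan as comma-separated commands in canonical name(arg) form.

rotate(1, -90), rotate(1, 180)

t0: config: θ0=90°, θ1=270°, θ2=90°
1. rotate(1, -90) → config: θ0=90°, θ1=180°, θ2=90°
2. rotate(1, 180) → config: θ0=90°, θ1=0°, θ2=90°
nothing shorter than 2 reaches the goal.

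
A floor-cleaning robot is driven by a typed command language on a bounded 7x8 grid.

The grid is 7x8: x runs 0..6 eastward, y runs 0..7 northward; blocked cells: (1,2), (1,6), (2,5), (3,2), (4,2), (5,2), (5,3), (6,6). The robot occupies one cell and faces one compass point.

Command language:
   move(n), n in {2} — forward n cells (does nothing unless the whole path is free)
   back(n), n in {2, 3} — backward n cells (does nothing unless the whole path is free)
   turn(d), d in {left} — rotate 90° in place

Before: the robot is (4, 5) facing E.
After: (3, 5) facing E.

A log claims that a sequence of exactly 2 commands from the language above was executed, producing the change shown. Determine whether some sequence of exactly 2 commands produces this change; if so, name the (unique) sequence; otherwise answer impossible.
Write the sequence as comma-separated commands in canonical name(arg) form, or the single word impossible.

move(2), back(3)

key: running back(3) before move(2) would end elsewhere — order is forced
begin: (4, 5) facing E
t=1 move(2) ⇒ (6, 5) facing E
t=2 back(3) ⇒ (3, 5) facing E
no rival 2-sequence matches.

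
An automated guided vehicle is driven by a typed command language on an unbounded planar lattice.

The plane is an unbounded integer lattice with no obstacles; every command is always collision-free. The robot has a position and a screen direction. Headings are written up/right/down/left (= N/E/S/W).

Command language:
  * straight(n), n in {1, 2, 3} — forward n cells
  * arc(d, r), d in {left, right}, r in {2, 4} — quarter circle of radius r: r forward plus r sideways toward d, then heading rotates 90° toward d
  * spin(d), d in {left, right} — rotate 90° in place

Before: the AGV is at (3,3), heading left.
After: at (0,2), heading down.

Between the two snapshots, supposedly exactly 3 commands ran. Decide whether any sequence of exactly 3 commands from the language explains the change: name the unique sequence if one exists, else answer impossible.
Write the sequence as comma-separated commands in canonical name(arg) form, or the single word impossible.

key: running straight(1) before straight(3) would end elsewhere — order is forced
t0: at (3,3), heading left
t=1 straight(3) ⇒ at (0,3), heading left
t=2 spin(left) ⇒ at (0,3), heading down
t=3 straight(1) ⇒ at (0,2), heading down
all 729 alternatives checked — unique.

straight(3), spin(left), straight(1)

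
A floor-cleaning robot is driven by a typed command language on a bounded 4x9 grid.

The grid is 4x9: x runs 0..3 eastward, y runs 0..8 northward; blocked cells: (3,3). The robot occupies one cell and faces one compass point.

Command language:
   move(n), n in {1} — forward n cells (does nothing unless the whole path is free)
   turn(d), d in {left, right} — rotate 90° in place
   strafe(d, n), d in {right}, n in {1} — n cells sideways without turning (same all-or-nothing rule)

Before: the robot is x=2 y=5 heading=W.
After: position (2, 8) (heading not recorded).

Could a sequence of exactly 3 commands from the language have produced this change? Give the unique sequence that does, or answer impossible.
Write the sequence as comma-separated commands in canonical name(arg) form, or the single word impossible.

begin: x=2 y=5 heading=W
1. strafe(right, 1) → x=2 y=6 heading=W
2. strafe(right, 1) → x=2 y=7 heading=W
3. strafe(right, 1) → x=2 y=8 heading=W
uniquely the one of 64 3-step routes that fits.

strafe(right, 1), strafe(right, 1), strafe(right, 1)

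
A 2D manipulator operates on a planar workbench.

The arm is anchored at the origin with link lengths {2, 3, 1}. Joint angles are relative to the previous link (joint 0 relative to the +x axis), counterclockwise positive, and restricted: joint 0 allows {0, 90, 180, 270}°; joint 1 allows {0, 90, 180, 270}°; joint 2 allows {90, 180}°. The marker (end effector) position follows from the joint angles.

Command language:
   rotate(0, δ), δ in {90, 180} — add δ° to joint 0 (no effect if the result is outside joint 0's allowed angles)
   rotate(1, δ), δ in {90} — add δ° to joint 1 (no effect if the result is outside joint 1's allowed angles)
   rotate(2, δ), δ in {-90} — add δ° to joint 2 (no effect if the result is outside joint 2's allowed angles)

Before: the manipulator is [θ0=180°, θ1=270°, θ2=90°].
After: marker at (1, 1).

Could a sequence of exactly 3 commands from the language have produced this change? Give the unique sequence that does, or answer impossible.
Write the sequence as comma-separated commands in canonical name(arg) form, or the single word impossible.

start: [θ0=180°, θ1=270°, θ2=90°]
step 1 (rotate(1, 90)): [θ0=180°, θ1=0°, θ2=90°]
step 2 (rotate(1, 90)): [θ0=180°, θ1=90°, θ2=90°]
step 3 (rotate(1, 90)): [θ0=180°, θ1=180°, θ2=90°]
no rival 3-sequence matches.

rotate(1, 90), rotate(1, 90), rotate(1, 90)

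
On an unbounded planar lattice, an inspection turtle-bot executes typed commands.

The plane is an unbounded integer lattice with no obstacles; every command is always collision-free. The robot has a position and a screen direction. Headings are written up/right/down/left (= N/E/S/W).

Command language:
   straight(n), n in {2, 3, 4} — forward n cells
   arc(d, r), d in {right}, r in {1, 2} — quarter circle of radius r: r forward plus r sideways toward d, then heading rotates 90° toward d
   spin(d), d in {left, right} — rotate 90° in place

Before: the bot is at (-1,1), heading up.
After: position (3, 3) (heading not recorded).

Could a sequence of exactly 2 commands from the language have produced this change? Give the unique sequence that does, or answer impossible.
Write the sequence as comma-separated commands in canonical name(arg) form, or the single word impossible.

arc(right, 2), straight(2)

key: running straight(2) before arc(right, 2) would end elsewhere — order is forced
initial: at (-1,1), heading up
t=1 arc(right, 2) ⇒ at (1,3), heading right
t=2 straight(2) ⇒ at (3,3), heading right
all 49 alternatives checked — unique.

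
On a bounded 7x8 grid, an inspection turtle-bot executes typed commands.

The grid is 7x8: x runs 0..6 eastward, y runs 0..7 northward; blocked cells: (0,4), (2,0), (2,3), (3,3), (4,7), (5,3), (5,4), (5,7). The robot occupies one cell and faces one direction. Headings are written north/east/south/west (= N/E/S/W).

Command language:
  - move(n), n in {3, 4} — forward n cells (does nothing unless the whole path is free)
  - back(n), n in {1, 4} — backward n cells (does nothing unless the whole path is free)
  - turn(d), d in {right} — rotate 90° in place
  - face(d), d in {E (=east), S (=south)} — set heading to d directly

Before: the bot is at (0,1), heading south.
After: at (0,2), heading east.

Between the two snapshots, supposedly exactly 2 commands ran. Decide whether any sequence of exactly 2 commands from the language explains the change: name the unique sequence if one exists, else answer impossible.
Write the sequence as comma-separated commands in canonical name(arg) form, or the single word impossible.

key: position moved to (0,2) AND the heading swung to E — translation plus rotation needed
t0: at (0,1), heading south
t=1 back(1) ⇒ at (0,2), heading south
t=2 face(E) ⇒ at (0,2), heading east
uniquely the one of 49 2-step routes that fits.

back(1), face(E)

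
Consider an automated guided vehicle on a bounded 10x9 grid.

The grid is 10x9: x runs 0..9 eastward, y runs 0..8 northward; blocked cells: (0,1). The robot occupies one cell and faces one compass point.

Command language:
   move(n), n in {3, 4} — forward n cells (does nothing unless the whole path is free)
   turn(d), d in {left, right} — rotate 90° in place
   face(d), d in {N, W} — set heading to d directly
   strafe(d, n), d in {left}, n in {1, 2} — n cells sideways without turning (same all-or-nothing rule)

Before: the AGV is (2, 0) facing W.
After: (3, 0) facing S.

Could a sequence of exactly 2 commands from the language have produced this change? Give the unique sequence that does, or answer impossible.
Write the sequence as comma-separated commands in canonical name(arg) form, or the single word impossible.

turn(left), strafe(left, 1)

key: position moved to (3,0) AND the heading swung to S — translation plus rotation needed
from: (2, 0) facing W
t=1 turn(left) ⇒ (2, 0) facing S
t=2 strafe(left, 1) ⇒ (3, 0) facing S
uniquely the one of 64 2-step routes that fits.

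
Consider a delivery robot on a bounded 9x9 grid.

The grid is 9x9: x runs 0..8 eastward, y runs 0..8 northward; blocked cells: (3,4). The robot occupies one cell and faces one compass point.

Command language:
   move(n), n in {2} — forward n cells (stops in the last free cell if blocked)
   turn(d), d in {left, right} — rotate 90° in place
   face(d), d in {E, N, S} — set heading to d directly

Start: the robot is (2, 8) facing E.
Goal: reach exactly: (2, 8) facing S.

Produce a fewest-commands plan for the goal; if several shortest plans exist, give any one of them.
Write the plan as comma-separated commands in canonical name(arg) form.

t0: (2, 8) facing E
[1] after face(S): (2, 8) facing S
minimal: 1 command(s), checked below 1.

face(S)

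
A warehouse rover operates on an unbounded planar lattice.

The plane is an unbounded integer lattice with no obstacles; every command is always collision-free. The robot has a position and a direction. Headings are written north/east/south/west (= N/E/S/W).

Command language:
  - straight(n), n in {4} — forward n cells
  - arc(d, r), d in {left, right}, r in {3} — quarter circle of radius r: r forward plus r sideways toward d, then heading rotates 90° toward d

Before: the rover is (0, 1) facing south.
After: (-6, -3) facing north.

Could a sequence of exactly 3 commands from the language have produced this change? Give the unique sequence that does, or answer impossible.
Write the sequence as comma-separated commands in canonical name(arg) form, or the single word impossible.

straight(4), arc(right, 3), arc(right, 3)

key: position moved to (-6,-3) AND the heading swung to N — translation plus rotation needed
begin: (0, 1) facing south
1. straight(4) → (0, -3) facing south
2. arc(right, 3) → (-3, -6) facing west
3. arc(right, 3) → (-6, -3) facing north
uniquely the one of 27 3-step routes that fits.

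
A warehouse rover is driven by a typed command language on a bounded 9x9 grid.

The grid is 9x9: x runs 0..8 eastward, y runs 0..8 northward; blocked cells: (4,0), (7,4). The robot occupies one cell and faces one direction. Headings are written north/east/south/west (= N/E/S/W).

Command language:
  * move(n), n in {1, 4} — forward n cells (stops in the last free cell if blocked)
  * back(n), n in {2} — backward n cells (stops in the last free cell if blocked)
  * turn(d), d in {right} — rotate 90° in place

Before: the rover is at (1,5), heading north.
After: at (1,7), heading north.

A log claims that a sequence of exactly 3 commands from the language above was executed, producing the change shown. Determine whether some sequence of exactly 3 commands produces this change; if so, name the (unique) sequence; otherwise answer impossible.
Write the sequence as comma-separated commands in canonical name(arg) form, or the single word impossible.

move(4), back(2), move(1)

key: move(4) runs into the grid edge before its full distance
from: at (1,5), heading north
t=1 move(4) ⇒ at (1,8), heading north
t=2 back(2) ⇒ at (1,6), heading north
t=3 move(1) ⇒ at (1,7), heading north
no other 3-command option fits: unique.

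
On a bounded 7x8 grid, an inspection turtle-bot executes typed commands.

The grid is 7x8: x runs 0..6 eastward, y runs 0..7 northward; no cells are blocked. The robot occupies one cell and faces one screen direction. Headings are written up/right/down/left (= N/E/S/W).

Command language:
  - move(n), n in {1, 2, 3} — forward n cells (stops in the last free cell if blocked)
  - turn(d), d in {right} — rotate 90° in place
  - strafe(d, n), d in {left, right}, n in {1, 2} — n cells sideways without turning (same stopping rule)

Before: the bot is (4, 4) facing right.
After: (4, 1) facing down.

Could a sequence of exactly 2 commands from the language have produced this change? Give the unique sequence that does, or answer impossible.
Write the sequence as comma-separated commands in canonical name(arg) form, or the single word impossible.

key: order matters: swapping turn(right) and move(3) lands elsewhere
start: (4, 4) facing right
step 1 (turn(right)): (4, 4) facing down
step 2 (move(3)): (4, 1) facing down
uniquely the one of 64 2-step routes that fits.

turn(right), move(3)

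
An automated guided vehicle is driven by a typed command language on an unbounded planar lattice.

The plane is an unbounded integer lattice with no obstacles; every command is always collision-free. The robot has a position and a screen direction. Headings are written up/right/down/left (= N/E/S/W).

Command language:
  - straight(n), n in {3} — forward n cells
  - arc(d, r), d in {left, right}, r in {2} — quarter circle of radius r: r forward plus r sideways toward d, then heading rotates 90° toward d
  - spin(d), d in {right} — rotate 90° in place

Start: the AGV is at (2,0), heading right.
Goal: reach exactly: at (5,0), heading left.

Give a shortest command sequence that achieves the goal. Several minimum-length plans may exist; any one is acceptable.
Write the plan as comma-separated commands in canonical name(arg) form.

t0: at (2,0), heading right
step 1 (straight(3)): at (5,0), heading right
step 2 (spin(right)): at (5,0), heading down
step 3 (spin(right)): at (5,0), heading left
nothing shorter than 3 reaches the goal.

straight(3), spin(right), spin(right)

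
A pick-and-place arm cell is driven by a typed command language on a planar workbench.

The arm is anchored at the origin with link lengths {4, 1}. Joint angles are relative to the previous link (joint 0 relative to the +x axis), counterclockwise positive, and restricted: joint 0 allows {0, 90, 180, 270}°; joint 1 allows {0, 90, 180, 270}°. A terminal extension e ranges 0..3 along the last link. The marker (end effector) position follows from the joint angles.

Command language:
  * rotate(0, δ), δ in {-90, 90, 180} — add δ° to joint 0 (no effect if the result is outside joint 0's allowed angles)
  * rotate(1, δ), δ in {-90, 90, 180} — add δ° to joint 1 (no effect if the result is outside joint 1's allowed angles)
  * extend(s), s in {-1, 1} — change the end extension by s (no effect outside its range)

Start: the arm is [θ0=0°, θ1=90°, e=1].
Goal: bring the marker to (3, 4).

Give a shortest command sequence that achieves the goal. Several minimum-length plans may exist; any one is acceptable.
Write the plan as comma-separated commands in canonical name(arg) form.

initial: [θ0=0°, θ1=90°, e=1]
[1] after extend(1): [θ0=0°, θ1=90°, e=2]
[2] after rotate(1, 180): [θ0=0°, θ1=270°, e=2]
[3] after rotate(0, 90): [θ0=90°, θ1=270°, e=2]
minimal: 3 command(s), checked below 3.

extend(1), rotate(1, 180), rotate(0, 90)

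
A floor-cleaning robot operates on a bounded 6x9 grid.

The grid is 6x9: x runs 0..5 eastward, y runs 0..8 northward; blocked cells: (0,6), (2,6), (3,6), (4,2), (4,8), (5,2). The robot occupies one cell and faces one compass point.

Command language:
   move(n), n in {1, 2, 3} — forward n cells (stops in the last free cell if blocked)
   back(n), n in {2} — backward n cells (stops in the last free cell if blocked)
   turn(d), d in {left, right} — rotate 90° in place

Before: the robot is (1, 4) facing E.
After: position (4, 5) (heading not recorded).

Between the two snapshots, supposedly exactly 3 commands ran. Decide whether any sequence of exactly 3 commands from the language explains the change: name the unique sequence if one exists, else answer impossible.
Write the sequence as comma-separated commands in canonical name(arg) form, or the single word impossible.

key: order matters: swapping move(3) and move(1) lands elsewhere
begin: (1, 4) facing E
t=1 move(3) ⇒ (4, 4) facing E
t=2 turn(left) ⇒ (4, 4) facing N
t=3 move(1) ⇒ (4, 5) facing N
no rival 3-sequence matches.

move(3), turn(left), move(1)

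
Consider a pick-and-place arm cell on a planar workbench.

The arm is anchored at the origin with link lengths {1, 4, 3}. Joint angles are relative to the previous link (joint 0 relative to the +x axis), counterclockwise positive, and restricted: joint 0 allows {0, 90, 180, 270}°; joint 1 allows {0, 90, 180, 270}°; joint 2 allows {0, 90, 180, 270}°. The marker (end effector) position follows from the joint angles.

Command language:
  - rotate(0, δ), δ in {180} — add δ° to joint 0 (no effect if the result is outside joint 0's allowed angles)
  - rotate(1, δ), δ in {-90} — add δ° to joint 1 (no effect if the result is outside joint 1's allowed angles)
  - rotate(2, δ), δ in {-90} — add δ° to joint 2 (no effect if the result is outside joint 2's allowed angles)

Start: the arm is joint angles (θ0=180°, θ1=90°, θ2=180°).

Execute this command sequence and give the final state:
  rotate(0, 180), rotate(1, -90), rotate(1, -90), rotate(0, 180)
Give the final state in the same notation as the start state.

t0: joint angles (θ0=180°, θ1=90°, θ2=180°)
[1] after rotate(0, 180): joint angles (θ0=0°, θ1=90°, θ2=180°)
[2] after rotate(1, -90): joint angles (θ0=0°, θ1=0°, θ2=180°)
[3] after rotate(1, -90): joint angles (θ0=0°, θ1=270°, θ2=180°)
[4] after rotate(0, 180): joint angles (θ0=180°, θ1=270°, θ2=180°)

joint angles (θ0=180°, θ1=270°, θ2=180°)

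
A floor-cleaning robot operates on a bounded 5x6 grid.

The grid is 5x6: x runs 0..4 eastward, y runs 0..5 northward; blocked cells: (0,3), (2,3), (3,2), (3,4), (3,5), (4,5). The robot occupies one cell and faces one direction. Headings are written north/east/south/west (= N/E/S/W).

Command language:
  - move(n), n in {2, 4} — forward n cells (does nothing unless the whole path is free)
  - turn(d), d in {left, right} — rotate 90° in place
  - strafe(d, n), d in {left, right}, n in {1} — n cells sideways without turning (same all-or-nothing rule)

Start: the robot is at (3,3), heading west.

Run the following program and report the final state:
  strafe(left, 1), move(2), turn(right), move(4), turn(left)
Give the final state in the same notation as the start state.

at (3,3), heading west

from: at (3,3), heading west
step 1 (strafe(left, 1)): at (3,3), heading west
step 2 (move(2)): at (3,3), heading west
step 3 (turn(right)): at (3,3), heading north
step 4 (move(4)): at (3,3), heading north
step 5 (turn(left)): at (3,3), heading west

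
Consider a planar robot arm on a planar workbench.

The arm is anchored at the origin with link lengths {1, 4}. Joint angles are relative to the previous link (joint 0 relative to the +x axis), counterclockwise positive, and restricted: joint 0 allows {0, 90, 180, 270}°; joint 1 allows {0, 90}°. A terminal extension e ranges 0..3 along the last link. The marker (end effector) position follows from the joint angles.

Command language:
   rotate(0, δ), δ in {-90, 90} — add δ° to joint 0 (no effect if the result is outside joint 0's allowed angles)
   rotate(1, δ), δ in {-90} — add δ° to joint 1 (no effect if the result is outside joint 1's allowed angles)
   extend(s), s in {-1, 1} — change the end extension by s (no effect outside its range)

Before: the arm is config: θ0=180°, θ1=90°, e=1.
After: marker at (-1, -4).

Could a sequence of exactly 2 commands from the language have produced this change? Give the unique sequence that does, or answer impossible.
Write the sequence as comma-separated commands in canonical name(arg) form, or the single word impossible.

start: config: θ0=180°, θ1=90°, e=1
1. extend(-1) → config: θ0=180°, θ1=90°, e=0
2. extend(-1) → config: θ0=180°, θ1=90°, e=0
all 25 alternatives checked — unique.

extend(-1), extend(-1)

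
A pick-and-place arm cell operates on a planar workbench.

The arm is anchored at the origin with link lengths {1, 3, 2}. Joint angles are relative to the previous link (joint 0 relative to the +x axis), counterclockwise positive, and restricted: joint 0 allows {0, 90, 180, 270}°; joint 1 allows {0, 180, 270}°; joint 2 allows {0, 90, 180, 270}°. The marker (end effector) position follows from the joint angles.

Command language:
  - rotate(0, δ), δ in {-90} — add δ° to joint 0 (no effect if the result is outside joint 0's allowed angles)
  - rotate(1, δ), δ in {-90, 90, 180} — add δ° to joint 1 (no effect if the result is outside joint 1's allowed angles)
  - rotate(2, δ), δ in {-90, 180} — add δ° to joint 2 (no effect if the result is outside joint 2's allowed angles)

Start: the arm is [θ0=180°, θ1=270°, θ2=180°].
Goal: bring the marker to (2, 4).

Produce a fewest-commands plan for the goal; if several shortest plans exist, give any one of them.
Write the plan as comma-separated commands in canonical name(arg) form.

from: [θ0=180°, θ1=270°, θ2=180°]
[1] after rotate(1, 90): [θ0=180°, θ1=0°, θ2=180°]
[2] after rotate(2, -90): [θ0=180°, θ1=0°, θ2=90°]
[3] after rotate(2, 180): [θ0=180°, θ1=0°, θ2=270°]
[4] after rotate(0, -90): [θ0=90°, θ1=0°, θ2=270°]
minimal: 4 command(s), checked below 4.

rotate(1, 90), rotate(2, -90), rotate(2, 180), rotate(0, -90)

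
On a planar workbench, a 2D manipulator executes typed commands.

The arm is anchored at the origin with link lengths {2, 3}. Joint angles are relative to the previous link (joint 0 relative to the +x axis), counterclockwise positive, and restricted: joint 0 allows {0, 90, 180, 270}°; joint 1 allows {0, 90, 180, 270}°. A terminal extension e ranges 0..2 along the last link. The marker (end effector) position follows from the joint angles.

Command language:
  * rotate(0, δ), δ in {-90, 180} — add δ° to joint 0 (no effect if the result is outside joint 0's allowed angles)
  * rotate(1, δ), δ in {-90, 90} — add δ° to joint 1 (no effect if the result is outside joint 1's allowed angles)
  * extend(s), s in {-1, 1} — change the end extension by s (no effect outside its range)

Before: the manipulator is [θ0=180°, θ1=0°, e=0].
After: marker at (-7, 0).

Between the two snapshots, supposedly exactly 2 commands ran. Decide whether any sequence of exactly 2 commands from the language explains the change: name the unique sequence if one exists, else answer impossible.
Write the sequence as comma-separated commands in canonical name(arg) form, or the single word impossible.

from: [θ0=180°, θ1=0°, e=0]
step 1 (extend(1)): [θ0=180°, θ1=0°, e=1]
step 2 (extend(1)): [θ0=180°, θ1=0°, e=2]
no rival 2-sequence matches.

extend(1), extend(1)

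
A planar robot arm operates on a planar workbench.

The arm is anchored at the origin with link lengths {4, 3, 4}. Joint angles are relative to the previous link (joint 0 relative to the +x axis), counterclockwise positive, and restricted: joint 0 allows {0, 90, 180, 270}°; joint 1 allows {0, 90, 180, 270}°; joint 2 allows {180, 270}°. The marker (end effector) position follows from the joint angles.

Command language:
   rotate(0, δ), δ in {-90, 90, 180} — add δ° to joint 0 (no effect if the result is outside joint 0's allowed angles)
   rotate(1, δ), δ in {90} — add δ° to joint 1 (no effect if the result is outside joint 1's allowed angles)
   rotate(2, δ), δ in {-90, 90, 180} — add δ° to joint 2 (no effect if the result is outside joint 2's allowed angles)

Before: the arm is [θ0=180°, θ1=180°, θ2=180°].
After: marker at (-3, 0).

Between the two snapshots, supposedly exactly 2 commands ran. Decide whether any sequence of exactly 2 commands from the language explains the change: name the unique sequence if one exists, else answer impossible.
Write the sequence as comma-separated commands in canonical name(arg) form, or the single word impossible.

initial: [θ0=180°, θ1=180°, θ2=180°]
1. rotate(1, 90) → [θ0=180°, θ1=270°, θ2=180°]
2. rotate(1, 90) → [θ0=180°, θ1=0°, θ2=180°]
uniquely the one of 49 2-step routes that fits.

rotate(1, 90), rotate(1, 90)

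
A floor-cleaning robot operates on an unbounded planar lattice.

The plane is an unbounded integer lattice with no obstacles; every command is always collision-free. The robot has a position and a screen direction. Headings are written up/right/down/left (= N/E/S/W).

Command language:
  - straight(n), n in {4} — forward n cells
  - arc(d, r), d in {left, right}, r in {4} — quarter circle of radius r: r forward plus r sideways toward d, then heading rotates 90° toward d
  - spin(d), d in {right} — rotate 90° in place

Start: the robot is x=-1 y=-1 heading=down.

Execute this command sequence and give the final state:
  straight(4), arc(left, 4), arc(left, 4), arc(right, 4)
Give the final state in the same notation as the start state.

start: x=-1 y=-1 heading=down
t=1 straight(4) ⇒ x=-1 y=-5 heading=down
t=2 arc(left, 4) ⇒ x=3 y=-9 heading=right
t=3 arc(left, 4) ⇒ x=7 y=-5 heading=up
t=4 arc(right, 4) ⇒ x=11 y=-1 heading=right

x=11 y=-1 heading=right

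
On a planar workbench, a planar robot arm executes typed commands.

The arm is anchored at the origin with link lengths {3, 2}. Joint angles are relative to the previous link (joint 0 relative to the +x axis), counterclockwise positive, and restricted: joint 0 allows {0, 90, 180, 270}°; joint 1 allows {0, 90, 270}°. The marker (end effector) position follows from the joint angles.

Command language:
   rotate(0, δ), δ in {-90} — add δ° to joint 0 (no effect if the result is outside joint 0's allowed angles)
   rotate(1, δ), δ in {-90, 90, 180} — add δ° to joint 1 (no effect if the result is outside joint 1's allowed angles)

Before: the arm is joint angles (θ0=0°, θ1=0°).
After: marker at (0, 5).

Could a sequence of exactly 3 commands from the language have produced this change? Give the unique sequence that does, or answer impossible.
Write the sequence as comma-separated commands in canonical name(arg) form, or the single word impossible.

begin: joint angles (θ0=0°, θ1=0°)
1. rotate(0, -90) → joint angles (θ0=270°, θ1=0°)
2. rotate(0, -90) → joint angles (θ0=180°, θ1=0°)
3. rotate(0, -90) → joint angles (θ0=90°, θ1=0°)
no other 3-command option fits: unique.

rotate(0, -90), rotate(0, -90), rotate(0, -90)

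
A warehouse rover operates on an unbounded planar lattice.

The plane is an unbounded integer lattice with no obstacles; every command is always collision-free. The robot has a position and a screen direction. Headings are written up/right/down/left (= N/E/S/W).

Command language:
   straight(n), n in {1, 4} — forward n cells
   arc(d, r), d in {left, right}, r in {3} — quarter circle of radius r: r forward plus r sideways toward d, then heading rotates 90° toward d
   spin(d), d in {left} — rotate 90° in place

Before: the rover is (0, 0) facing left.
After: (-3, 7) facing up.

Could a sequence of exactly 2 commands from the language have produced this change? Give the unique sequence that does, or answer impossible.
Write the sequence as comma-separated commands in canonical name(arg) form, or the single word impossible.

key: running straight(4) before arc(right, 3) would end elsewhere — order is forced
initial: (0, 0) facing left
1. arc(right, 3) → (-3, 3) facing up
2. straight(4) → (-3, 7) facing up
uniquely the one of 25 2-step routes that fits.

arc(right, 3), straight(4)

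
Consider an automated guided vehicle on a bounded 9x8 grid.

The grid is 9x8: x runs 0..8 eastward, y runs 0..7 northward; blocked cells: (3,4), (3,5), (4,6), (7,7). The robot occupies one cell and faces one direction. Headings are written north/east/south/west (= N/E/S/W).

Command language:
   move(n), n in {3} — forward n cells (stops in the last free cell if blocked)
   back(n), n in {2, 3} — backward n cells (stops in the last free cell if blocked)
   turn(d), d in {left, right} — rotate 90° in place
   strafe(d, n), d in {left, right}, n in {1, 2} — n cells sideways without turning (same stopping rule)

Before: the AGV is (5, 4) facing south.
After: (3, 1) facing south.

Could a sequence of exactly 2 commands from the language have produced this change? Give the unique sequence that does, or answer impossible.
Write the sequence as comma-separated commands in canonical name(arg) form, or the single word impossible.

key: order matters: swapping move(3) and strafe(right, 2) lands elsewhere
from: (5, 4) facing south
[1] after move(3): (5, 1) facing south
[2] after strafe(right, 2): (3, 1) facing south
no other 2-command option fits: unique.

move(3), strafe(right, 2)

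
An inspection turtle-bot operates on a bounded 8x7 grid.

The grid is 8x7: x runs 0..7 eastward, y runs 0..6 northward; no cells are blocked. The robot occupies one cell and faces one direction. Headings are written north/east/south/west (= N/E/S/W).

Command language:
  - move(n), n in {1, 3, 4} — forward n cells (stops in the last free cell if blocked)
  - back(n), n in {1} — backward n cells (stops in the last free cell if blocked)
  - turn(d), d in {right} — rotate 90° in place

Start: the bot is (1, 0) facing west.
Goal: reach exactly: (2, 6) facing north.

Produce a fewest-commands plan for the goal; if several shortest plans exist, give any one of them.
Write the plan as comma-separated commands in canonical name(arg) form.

back(1), turn(right), move(4), move(4)

start: (1, 0) facing west
step 1 (back(1)): (2, 0) facing west
step 2 (turn(right)): (2, 0) facing north
step 3 (move(4)): (2, 4) facing north
step 4 (move(4)): (2, 6) facing north
no 3-step plan works, so 4 is optimal.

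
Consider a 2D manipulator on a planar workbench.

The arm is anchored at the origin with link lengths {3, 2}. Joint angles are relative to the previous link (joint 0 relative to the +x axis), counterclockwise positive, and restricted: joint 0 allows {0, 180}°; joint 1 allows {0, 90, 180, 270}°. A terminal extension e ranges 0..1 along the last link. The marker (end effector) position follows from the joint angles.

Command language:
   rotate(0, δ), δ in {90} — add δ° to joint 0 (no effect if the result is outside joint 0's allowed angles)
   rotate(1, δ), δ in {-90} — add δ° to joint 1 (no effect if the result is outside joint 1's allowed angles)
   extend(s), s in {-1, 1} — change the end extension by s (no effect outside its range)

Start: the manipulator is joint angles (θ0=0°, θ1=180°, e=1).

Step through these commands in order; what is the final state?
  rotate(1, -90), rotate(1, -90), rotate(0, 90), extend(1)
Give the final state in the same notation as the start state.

begin: joint angles (θ0=0°, θ1=180°, e=1)
step 1 (rotate(1, -90)): joint angles (θ0=0°, θ1=90°, e=1)
step 2 (rotate(1, -90)): joint angles (θ0=0°, θ1=0°, e=1)
step 3 (rotate(0, 90)): joint angles (θ0=0°, θ1=0°, e=1)
step 4 (extend(1)): joint angles (θ0=0°, θ1=0°, e=1)

joint angles (θ0=0°, θ1=0°, e=1)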